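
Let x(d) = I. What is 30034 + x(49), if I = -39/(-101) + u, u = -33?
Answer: 3030140/101 ≈ 30001.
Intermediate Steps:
I = -3294/101 (I = -39/(-101) - 33 = -39*(-1/101) - 33 = 39/101 - 33 = -3294/101 ≈ -32.614)
x(d) = -3294/101
30034 + x(49) = 30034 - 3294/101 = 3030140/101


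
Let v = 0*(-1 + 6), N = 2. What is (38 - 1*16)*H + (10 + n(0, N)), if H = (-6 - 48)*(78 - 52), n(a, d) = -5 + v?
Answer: -30883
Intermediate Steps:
v = 0 (v = 0*5 = 0)
n(a, d) = -5 (n(a, d) = -5 + 0 = -5)
H = -1404 (H = -54*26 = -1404)
(38 - 1*16)*H + (10 + n(0, N)) = (38 - 1*16)*(-1404) + (10 - 5) = (38 - 16)*(-1404) + 5 = 22*(-1404) + 5 = -30888 + 5 = -30883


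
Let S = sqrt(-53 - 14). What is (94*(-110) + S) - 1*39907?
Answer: -50247 + I*sqrt(67) ≈ -50247.0 + 8.1853*I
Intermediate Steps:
S = I*sqrt(67) (S = sqrt(-67) = I*sqrt(67) ≈ 8.1853*I)
(94*(-110) + S) - 1*39907 = (94*(-110) + I*sqrt(67)) - 1*39907 = (-10340 + I*sqrt(67)) - 39907 = -50247 + I*sqrt(67)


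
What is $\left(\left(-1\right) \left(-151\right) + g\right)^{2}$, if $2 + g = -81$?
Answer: $4624$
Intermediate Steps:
$g = -83$ ($g = -2 - 81 = -83$)
$\left(\left(-1\right) \left(-151\right) + g\right)^{2} = \left(\left(-1\right) \left(-151\right) - 83\right)^{2} = \left(151 - 83\right)^{2} = 68^{2} = 4624$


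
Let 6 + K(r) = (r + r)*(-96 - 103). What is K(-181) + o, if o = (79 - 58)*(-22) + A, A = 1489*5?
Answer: 79015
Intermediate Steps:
A = 7445
K(r) = -6 - 398*r (K(r) = -6 + (r + r)*(-96 - 103) = -6 + (2*r)*(-199) = -6 - 398*r)
o = 6983 (o = (79 - 58)*(-22) + 7445 = 21*(-22) + 7445 = -462 + 7445 = 6983)
K(-181) + o = (-6 - 398*(-181)) + 6983 = (-6 + 72038) + 6983 = 72032 + 6983 = 79015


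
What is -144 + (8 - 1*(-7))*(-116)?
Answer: -1884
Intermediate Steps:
-144 + (8 - 1*(-7))*(-116) = -144 + (8 + 7)*(-116) = -144 + 15*(-116) = -144 - 1740 = -1884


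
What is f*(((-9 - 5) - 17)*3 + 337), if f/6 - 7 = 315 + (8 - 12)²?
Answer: 494832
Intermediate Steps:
f = 2028 (f = 42 + 6*(315 + (8 - 12)²) = 42 + 6*(315 + (-4)²) = 42 + 6*(315 + 16) = 42 + 6*331 = 42 + 1986 = 2028)
f*(((-9 - 5) - 17)*3 + 337) = 2028*(((-9 - 5) - 17)*3 + 337) = 2028*((-14 - 17)*3 + 337) = 2028*(-31*3 + 337) = 2028*(-93 + 337) = 2028*244 = 494832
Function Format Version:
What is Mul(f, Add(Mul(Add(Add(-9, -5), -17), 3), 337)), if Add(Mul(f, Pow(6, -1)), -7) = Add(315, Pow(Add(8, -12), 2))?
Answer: 494832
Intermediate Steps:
f = 2028 (f = Add(42, Mul(6, Add(315, Pow(Add(8, -12), 2)))) = Add(42, Mul(6, Add(315, Pow(-4, 2)))) = Add(42, Mul(6, Add(315, 16))) = Add(42, Mul(6, 331)) = Add(42, 1986) = 2028)
Mul(f, Add(Mul(Add(Add(-9, -5), -17), 3), 337)) = Mul(2028, Add(Mul(Add(Add(-9, -5), -17), 3), 337)) = Mul(2028, Add(Mul(Add(-14, -17), 3), 337)) = Mul(2028, Add(Mul(-31, 3), 337)) = Mul(2028, Add(-93, 337)) = Mul(2028, 244) = 494832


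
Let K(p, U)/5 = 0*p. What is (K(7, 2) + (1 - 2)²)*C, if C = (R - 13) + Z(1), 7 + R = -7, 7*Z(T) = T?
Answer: -188/7 ≈ -26.857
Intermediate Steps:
K(p, U) = 0 (K(p, U) = 5*(0*p) = 5*0 = 0)
Z(T) = T/7
R = -14 (R = -7 - 7 = -14)
C = -188/7 (C = (-14 - 13) + (⅐)*1 = -27 + ⅐ = -188/7 ≈ -26.857)
(K(7, 2) + (1 - 2)²)*C = (0 + (1 - 2)²)*(-188/7) = (0 + (-1)²)*(-188/7) = (0 + 1)*(-188/7) = 1*(-188/7) = -188/7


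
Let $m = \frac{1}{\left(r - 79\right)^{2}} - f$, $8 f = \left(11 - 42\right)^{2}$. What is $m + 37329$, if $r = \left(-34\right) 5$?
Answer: $\frac{18455899679}{496008} \approx 37209.0$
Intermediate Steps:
$r = -170$
$f = \frac{961}{8}$ ($f = \frac{\left(11 - 42\right)^{2}}{8} = \frac{\left(-31\right)^{2}}{8} = \frac{1}{8} \cdot 961 = \frac{961}{8} \approx 120.13$)
$m = - \frac{59582953}{496008}$ ($m = \frac{1}{\left(-170 - 79\right)^{2}} - \frac{961}{8} = \frac{1}{\left(-249\right)^{2}} - \frac{961}{8} = \frac{1}{62001} - \frac{961}{8} = - \frac{59582953}{496008} \approx -120.13$)
$m + 37329 = - \frac{59582953}{496008} + 37329 = \frac{18455899679}{496008}$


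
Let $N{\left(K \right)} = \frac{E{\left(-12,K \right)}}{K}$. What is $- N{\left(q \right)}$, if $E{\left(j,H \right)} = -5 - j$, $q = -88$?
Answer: $\frac{7}{88} \approx 0.079545$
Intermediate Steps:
$N{\left(K \right)} = \frac{7}{K}$ ($N{\left(K \right)} = \frac{-5 - -12}{K} = \frac{-5 + 12}{K} = \frac{7}{K}$)
$- N{\left(q \right)} = - \frac{7}{-88} = - \frac{7 \left(-1\right)}{88} = \left(-1\right) \left(- \frac{7}{88}\right) = \frac{7}{88}$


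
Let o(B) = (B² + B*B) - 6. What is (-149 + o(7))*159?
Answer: -9063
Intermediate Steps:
o(B) = -6 + 2*B² (o(B) = (B² + B²) - 6 = 2*B² - 6 = -6 + 2*B²)
(-149 + o(7))*159 = (-149 + (-6 + 2*7²))*159 = (-149 + (-6 + 2*49))*159 = (-149 + (-6 + 98))*159 = (-149 + 92)*159 = -57*159 = -9063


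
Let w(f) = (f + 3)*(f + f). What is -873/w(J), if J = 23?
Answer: -873/1196 ≈ -0.72993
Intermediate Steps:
w(f) = 2*f*(3 + f) (w(f) = (3 + f)*(2*f) = 2*f*(3 + f))
-873/w(J) = -873*1/(46*(3 + 23)) = -873/(2*23*26) = -873/1196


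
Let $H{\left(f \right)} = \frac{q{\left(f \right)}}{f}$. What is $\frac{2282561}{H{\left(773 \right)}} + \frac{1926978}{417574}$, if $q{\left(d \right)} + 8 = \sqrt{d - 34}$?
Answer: $\frac{2947103739082363}{140931225} + \frac{1764419653 \sqrt{739}}{675} \approx 9.1971 \cdot 10^{7}$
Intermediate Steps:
$q{\left(d \right)} = -8 + \sqrt{-34 + d}$ ($q{\left(d \right)} = -8 + \sqrt{d - 34} = -8 + \sqrt{-34 + d}$)
$H{\left(f \right)} = \frac{-8 + \sqrt{-34 + f}}{f}$
$\frac{2282561}{H{\left(773 \right)}} + \frac{1926978}{417574} = \frac{2282561}{\frac{1}{773} \left(-8 + \sqrt{-34 + 773}\right)} + \frac{1926978}{417574} = \frac{2282561}{\frac{1}{773} \left(-8 + \sqrt{739}\right)} + 1926978 \cdot \frac{1}{417574} = \frac{2282561}{- \frac{8}{773} + \frac{\sqrt{739}}{773}} + \frac{963489}{208787} = \frac{963489}{208787} + \frac{2282561}{- \frac{8}{773} + \frac{\sqrt{739}}{773}}$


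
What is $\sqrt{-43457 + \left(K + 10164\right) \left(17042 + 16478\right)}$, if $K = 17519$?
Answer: $3 \sqrt{103098967} \approx 30461.0$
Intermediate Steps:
$\sqrt{-43457 + \left(K + 10164\right) \left(17042 + 16478\right)} = \sqrt{-43457 + \left(17519 + 10164\right) \left(17042 + 16478\right)} = \sqrt{-43457 + 27683 \cdot 33520} = \sqrt{-43457 + 927934160} = \sqrt{927890703} = 3 \sqrt{103098967}$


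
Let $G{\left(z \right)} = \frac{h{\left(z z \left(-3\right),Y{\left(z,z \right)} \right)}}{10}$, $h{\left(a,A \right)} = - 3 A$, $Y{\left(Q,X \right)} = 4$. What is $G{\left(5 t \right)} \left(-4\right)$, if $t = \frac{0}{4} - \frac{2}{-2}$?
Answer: $\frac{24}{5} \approx 4.8$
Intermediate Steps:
$t = 1$ ($t = 0 \cdot \frac{1}{4} - -1 = 0 + 1 = 1$)
$G{\left(z \right)} = - \frac{6}{5}$ ($G{\left(z \right)} = \frac{\left(-3\right) 4}{10} = \left(-12\right) \frac{1}{10} = - \frac{6}{5}$)
$G{\left(5 t \right)} \left(-4\right) = \left(- \frac{6}{5}\right) \left(-4\right) = \frac{24}{5}$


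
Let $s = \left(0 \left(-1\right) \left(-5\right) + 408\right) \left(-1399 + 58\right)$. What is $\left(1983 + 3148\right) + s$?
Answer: $-541997$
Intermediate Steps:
$s = -547128$ ($s = \left(0 \left(-5\right) + 408\right) \left(-1341\right) = \left(0 + 408\right) \left(-1341\right) = 408 \left(-1341\right) = -547128$)
$\left(1983 + 3148\right) + s = \left(1983 + 3148\right) - 547128 = 5131 - 547128 = -541997$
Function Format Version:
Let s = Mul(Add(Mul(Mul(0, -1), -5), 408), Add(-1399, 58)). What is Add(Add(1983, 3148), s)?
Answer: -541997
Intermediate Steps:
s = -547128 (s = Mul(Add(Mul(0, -5), 408), -1341) = Mul(Add(0, 408), -1341) = Mul(408, -1341) = -547128)
Add(Add(1983, 3148), s) = Add(Add(1983, 3148), -547128) = Add(5131, -547128) = -541997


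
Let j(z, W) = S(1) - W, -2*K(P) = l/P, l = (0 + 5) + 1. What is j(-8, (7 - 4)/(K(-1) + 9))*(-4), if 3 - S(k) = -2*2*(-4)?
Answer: 53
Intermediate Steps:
l = 6 (l = 5 + 1 = 6)
S(k) = -13 (S(k) = 3 - (-2*2)*(-4) = 3 - (-4)*(-4) = 3 - 1*16 = 3 - 16 = -13)
K(P) = -3/P
j(z, W) = -13 - W
j(-8, (7 - 4)/(K(-1) + 9))*(-4) = (-13 - (7 - 4)/(-3/(-1) + 9))*(-4) = (-13 - 3/(-3*(-1) + 9))*(-4) = (-13 - 3/(3 + 9))*(-4) = (-13 - 3/12)*(-4) = (-13 - 1*1/4)*(-4) = (-13 - 1/4)*(-4) = -53/4*(-4) = 53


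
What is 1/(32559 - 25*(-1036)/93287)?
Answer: 93287/3037357333 ≈ 3.0713e-5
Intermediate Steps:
1/(32559 - 25*(-1036)/93287) = 1/(32559 + 25900*(1/93287)) = 1/(32559 + 25900/93287) = 1/(3037357333/93287) = 93287/3037357333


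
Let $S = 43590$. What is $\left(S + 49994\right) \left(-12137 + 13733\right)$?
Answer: $149360064$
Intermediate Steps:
$\left(S + 49994\right) \left(-12137 + 13733\right) = \left(43590 + 49994\right) \left(-12137 + 13733\right) = 93584 \cdot 1596 = 149360064$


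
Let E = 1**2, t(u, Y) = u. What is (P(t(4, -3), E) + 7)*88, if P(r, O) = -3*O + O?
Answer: 440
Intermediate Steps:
E = 1
P(r, O) = -2*O
(P(t(4, -3), E) + 7)*88 = (-2*1 + 7)*88 = (-2 + 7)*88 = 5*88 = 440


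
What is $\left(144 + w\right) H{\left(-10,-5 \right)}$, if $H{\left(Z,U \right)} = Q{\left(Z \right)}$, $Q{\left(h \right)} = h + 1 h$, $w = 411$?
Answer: $-11100$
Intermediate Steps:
$Q{\left(h \right)} = 2 h$ ($Q{\left(h \right)} = h + h = 2 h$)
$H{\left(Z,U \right)} = 2 Z$
$\left(144 + w\right) H{\left(-10,-5 \right)} = \left(144 + 411\right) 2 \left(-10\right) = 555 \left(-20\right) = -11100$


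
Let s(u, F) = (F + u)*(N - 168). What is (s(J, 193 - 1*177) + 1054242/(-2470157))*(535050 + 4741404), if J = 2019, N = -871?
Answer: -27557940773980006338/2470157 ≈ -1.1156e+13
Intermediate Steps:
s(u, F) = -1039*F - 1039*u (s(u, F) = (F + u)*(-871 - 168) = (F + u)*(-1039) = -1039*F - 1039*u)
(s(J, 193 - 1*177) + 1054242/(-2470157))*(535050 + 4741404) = ((-1039*(193 - 1*177) - 1039*2019) + 1054242/(-2470157))*(535050 + 4741404) = ((-1039*(193 - 177) - 2097741) + 1054242*(-1/2470157))*5276454 = ((-1039*16 - 2097741) - 1054242/2470157)*5276454 = ((-16624 - 2097741) - 1054242/2470157)*5276454 = (-2114365 - 1054242/2470157)*5276454 = -5222814559547/2470157*5276454 = -27557940773980006338/2470157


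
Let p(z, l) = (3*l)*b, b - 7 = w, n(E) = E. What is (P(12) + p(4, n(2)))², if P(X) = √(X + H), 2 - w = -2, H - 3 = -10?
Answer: (66 + √5)² ≈ 4656.2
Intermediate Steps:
H = -7 (H = 3 - 10 = -7)
w = 4 (w = 2 - 1*(-2) = 2 + 2 = 4)
b = 11 (b = 7 + 4 = 11)
p(z, l) = 33*l (p(z, l) = (3*l)*11 = 33*l)
P(X) = √(-7 + X) (P(X) = √(X - 7) = √(-7 + X))
(P(12) + p(4, n(2)))² = (√(-7 + 12) + 33*2)² = (√5 + 66)² = (66 + √5)²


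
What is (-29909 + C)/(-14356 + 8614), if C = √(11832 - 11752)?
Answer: 2719/522 - 2*√5/2871 ≈ 5.2073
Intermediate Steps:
C = 4*√5 (C = √80 = 4*√5 ≈ 8.9443)
(-29909 + C)/(-14356 + 8614) = (-29909 + 4*√5)/(-14356 + 8614) = (-29909 + 4*√5)/(-5742) = (-29909 + 4*√5)*(-1/5742) = 2719/522 - 2*√5/2871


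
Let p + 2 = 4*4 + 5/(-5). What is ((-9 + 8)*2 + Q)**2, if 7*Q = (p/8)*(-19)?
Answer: 128881/3136 ≈ 41.097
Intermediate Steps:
p = 13 (p = -2 + (4*4 + 5/(-5)) = -2 + (16 + 5*(-1/5)) = -2 + (16 - 1) = -2 + 15 = 13)
Q = -247/56 (Q = ((13/8)*(-19))/7 = (1/7)*(-247/8) = -247/56 ≈ -4.4107)
((-9 + 8)*2 + Q)**2 = ((-9 + 8)*2 - 247/56)**2 = (-1*2 - 247/56)**2 = (-2 - 247/56)**2 = (-359/56)**2 = 128881/3136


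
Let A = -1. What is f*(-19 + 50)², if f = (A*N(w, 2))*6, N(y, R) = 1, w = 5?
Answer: -5766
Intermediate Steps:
f = -6 (f = -1*1*6 = -1*6 = -6)
f*(-19 + 50)² = -6*(-19 + 50)² = -6*31² = -6*961 = -5766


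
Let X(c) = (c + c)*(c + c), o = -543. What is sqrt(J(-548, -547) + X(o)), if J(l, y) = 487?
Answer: sqrt(1179883) ≈ 1086.2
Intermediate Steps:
X(c) = 4*c**2 (X(c) = (2*c)*(2*c) = 4*c**2)
sqrt(J(-548, -547) + X(o)) = sqrt(487 + 4*(-543)**2) = sqrt(487 + 4*294849) = sqrt(487 + 1179396) = sqrt(1179883)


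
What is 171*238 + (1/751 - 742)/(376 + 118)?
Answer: 15098156571/370994 ≈ 40697.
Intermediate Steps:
171*238 + (1/751 - 742)/(376 + 118) = 40698 + (1/751 - 742)/494 = 40698 - 557241/751*1/494 = 40698 - 557241/370994 = 15098156571/370994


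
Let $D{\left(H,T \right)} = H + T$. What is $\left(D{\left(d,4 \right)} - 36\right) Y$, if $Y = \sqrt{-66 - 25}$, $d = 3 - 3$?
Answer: $- 32 i \sqrt{91} \approx - 305.26 i$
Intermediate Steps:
$d = 0$ ($d = 3 - 3 = 0$)
$Y = i \sqrt{91}$ ($Y = \sqrt{-91} = i \sqrt{91} \approx 9.5394 i$)
$\left(D{\left(d,4 \right)} - 36\right) Y = \left(\left(0 + 4\right) - 36\right) i \sqrt{91} = \left(4 - 36\right) i \sqrt{91} = - 32 i \sqrt{91}$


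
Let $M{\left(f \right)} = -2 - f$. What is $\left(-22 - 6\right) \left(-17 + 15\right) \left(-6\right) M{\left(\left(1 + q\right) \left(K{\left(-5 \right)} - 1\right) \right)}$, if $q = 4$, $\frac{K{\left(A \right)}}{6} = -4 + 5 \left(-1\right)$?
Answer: $-91728$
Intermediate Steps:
$K{\left(A \right)} = -54$ ($K{\left(A \right)} = 6 \left(-4 + 5 \left(-1\right)\right) = 6 \left(-4 - 5\right) = 6 \left(-9\right) = -54$)
$\left(-22 - 6\right) \left(-17 + 15\right) \left(-6\right) M{\left(\left(1 + q\right) \left(K{\left(-5 \right)} - 1\right) \right)} = \left(-22 - 6\right) \left(-17 + 15\right) \left(-6\right) \left(-2 - \left(1 + 4\right) \left(-54 - 1\right)\right) = \left(-28\right) \left(-2\right) \left(-6\right) \left(-2 - 5 \left(-55\right)\right) = 56 \left(-6\right) \left(-2 - -275\right) = - 336 \left(-2 + 275\right) = \left(-336\right) 273 = -91728$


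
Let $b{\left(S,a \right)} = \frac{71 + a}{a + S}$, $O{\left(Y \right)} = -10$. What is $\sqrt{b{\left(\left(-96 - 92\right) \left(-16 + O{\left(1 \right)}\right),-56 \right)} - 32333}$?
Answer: $\frac{i \sqrt{47182378382}}{1208} \approx 179.81 i$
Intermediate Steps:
$b{\left(S,a \right)} = \frac{71 + a}{S + a}$
$\sqrt{b{\left(\left(-96 - 92\right) \left(-16 + O{\left(1 \right)}\right),-56 \right)} - 32333} = \sqrt{\frac{71 - 56}{\left(-96 - 92\right) \left(-16 - 10\right) - 56} - 32333} = \sqrt{\frac{1}{\left(-188\right) \left(-26\right) - 56} \cdot 15 - 32333} = \sqrt{\frac{1}{4888 - 56} \cdot 15 - 32333} = \sqrt{\frac{1}{4832} \cdot 15 - 32333} = \sqrt{\frac{15}{4832} - 32333} = \sqrt{- \frac{156233041}{4832}} = \frac{i \sqrt{47182378382}}{1208}$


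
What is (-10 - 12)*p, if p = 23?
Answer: -506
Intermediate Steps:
(-10 - 12)*p = (-10 - 12)*23 = -22*23 = -506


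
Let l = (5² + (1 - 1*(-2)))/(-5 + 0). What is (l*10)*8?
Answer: -448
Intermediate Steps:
l = -28/5 (l = (25 + (1 + 2))/(-5) = (25 + 3)*(-⅕) = 28*(-⅕) = -28/5 ≈ -5.6000)
(l*10)*8 = -28/5*10*8 = -56*8 = -448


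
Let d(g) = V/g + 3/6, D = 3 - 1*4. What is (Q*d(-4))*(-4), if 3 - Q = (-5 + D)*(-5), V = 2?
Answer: 0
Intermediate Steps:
D = -1 (D = 3 - 4 = -1)
Q = -27 (Q = 3 - (-5 - 1)*(-5) = 3 - (-6)*(-5) = 3 - 1*30 = 3 - 30 = -27)
d(g) = ½ + 2/g (d(g) = 2/g + 3/6 = 2/g + 3*(⅙) = 2/g + ½ = ½ + 2/g)
(Q*d(-4))*(-4) = -27*(4 - 4)/(2*(-4))*(-4) = -27*(-1)*0/(2*4)*(-4) = -27*0*(-4) = 0*(-4) = 0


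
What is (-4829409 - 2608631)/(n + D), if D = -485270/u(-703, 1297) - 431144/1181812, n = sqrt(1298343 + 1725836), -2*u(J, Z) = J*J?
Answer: 50715126215743743453009769136/12895412237481703267988441435 - 31716599160572042303056079032*sqrt(3024179)/12895412237481703267988441435 ≈ -4273.2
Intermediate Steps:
u(J, Z) = -J**2/2 (u(J, Z) = -J*J/2 = -J**2/2)
n = sqrt(3024179) ≈ 1739.0
D = 233480143346/146015531677 (D = -485270/((-1/2*(-703)**2)) - 431144/1181812 = -485270/((-1/2*494209)) - 431144*1/1181812 = -485270/(-494209/2) - 107786/295453 = -485270*(-2/494209) - 107786/295453 = 970540/494209 - 107786/295453 = 233480143346/146015531677 ≈ 1.5990)
(-4829409 - 2608631)/(n + D) = (-4829409 - 2608631)/(sqrt(3024179) + 233480143346/146015531677) = -7438040/(233480143346/146015531677 + sqrt(3024179))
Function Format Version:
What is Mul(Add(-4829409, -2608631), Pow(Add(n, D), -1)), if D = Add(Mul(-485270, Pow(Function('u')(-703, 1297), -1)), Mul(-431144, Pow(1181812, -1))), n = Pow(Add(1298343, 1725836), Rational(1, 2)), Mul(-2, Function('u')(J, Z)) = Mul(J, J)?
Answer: Add(Rational(50715126215743743453009769136, 12895412237481703267988441435), Mul(Rational(-31716599160572042303056079032, 12895412237481703267988441435), Pow(3024179, Rational(1, 2)))) ≈ -4273.2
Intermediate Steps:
Function('u')(J, Z) = Mul(Rational(-1, 2), Pow(J, 2)) (Function('u')(J, Z) = Mul(Rational(-1, 2), Mul(J, J)) = Mul(Rational(-1, 2), Pow(J, 2)))
n = Pow(3024179, Rational(1, 2)) ≈ 1739.0
D = Rational(233480143346, 146015531677) (D = Add(Mul(-485270, Pow(Mul(Rational(-1, 2), Pow(-703, 2)), -1)), Mul(-431144, Pow(1181812, -1))) = Add(Mul(-485270, Pow(Mul(Rational(-1, 2), 494209), -1)), Mul(-431144, Rational(1, 1181812))) = Add(Mul(-485270, Pow(Rational(-494209, 2), -1)), Rational(-107786, 295453)) = Add(Mul(-485270, Rational(-2, 494209)), Rational(-107786, 295453)) = Add(Rational(970540, 494209), Rational(-107786, 295453)) = Rational(233480143346, 146015531677) ≈ 1.5990)
Mul(Add(-4829409, -2608631), Pow(Add(n, D), -1)) = Mul(Add(-4829409, -2608631), Pow(Add(Pow(3024179, Rational(1, 2)), Rational(233480143346, 146015531677)), -1)) = Mul(-7438040, Pow(Add(Rational(233480143346, 146015531677), Pow(3024179, Rational(1, 2))), -1))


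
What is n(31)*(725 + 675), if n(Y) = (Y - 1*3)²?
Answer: 1097600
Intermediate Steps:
n(Y) = (-3 + Y)² (n(Y) = (Y - 3)² = (-3 + Y)²)
n(31)*(725 + 675) = (-3 + 31)²*(725 + 675) = 28²*1400 = 784*1400 = 1097600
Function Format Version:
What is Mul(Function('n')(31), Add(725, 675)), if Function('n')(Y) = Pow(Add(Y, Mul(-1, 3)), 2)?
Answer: 1097600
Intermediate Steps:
Function('n')(Y) = Pow(Add(-3, Y), 2) (Function('n')(Y) = Pow(Add(Y, -3), 2) = Pow(Add(-3, Y), 2))
Mul(Function('n')(31), Add(725, 675)) = Mul(Pow(Add(-3, 31), 2), Add(725, 675)) = Mul(Pow(28, 2), 1400) = Mul(784, 1400) = 1097600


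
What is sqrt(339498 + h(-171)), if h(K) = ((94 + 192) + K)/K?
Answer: sqrt(1103026817)/57 ≈ 582.66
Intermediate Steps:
h(K) = (286 + K)/K
sqrt(339498 + h(-171)) = sqrt(339498 + (286 - 171)/(-171)) = sqrt(339498 - 1/171*115) = sqrt(339498 - 115/171) = sqrt(58054043/171) = sqrt(1103026817)/57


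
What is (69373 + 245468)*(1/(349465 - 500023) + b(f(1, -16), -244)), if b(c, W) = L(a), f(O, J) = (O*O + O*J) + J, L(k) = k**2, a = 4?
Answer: 252809661869/50186 ≈ 5.0375e+6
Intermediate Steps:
f(O, J) = J + O**2 + J*O (f(O, J) = (O**2 + J*O) + J = J + O**2 + J*O)
b(c, W) = 16 (b(c, W) = 4**2 = 16)
(69373 + 245468)*(1/(349465 - 500023) + b(f(1, -16), -244)) = (69373 + 245468)*(1/(349465 - 500023) + 16) = 314841*(1/(-150558) + 16) = 314841*(-1/150558 + 16) = 314841*(2408927/150558) = 252809661869/50186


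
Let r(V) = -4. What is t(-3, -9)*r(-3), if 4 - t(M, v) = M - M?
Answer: -16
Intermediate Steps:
t(M, v) = 4 (t(M, v) = 4 - (M - M) = 4 - 1*0 = 4 + 0 = 4)
t(-3, -9)*r(-3) = 4*(-4) = -16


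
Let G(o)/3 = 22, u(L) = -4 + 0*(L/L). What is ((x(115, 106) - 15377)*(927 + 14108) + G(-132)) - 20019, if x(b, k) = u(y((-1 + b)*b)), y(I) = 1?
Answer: -231273288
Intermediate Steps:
u(L) = -4 (u(L) = -4 + 0*1 = -4 + 0 = -4)
x(b, k) = -4
G(o) = 66 (G(o) = 3*22 = 66)
((x(115, 106) - 15377)*(927 + 14108) + G(-132)) - 20019 = ((-4 - 15377)*(927 + 14108) + 66) - 20019 = (-15381*15035 + 66) - 20019 = (-231253335 + 66) - 20019 = -231253269 - 20019 = -231273288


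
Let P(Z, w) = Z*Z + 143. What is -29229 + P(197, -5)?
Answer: 9723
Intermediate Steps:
P(Z, w) = 143 + Z² (P(Z, w) = Z² + 143 = 143 + Z²)
-29229 + P(197, -5) = -29229 + (143 + 197²) = -29229 + (143 + 38809) = -29229 + 38952 = 9723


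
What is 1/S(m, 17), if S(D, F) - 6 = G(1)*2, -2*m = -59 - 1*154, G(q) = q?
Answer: ⅛ ≈ 0.12500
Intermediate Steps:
m = 213/2 (m = -(-59 - 1*154)/2 = -(-59 - 154)/2 = -½*(-213) = 213/2 ≈ 106.50)
S(D, F) = 8 (S(D, F) = 6 + 1*2 = 6 + 2 = 8)
1/S(m, 17) = 1/8 = ⅛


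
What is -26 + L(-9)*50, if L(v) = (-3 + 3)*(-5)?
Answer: -26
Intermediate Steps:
L(v) = 0 (L(v) = 0*(-5) = 0)
-26 + L(-9)*50 = -26 + 0*50 = -26 + 0 = -26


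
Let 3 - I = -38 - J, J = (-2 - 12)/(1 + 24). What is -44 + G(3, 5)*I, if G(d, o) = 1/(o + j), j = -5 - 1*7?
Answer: -8711/175 ≈ -49.777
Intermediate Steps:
j = -12 (j = -5 - 7 = -12)
G(d, o) = 1/(-12 + o) (G(d, o) = 1/(o - 12) = 1/(-12 + o))
J = -14/25 ≈ -0.56000
I = 1011/25 (I = 3 - (-38 - 1*(-14/25)) = 3 - (-38 + 14/25) = 3 - 1*(-936/25) = 3 + 936/25 = 1011/25 ≈ 40.440)
-44 + G(3, 5)*I = -44 + (1011/25)/(-12 + 5) = -44 + (1011/25)/(-7) = -44 - 1/7*1011/25 = -44 - 1011/175 = -8711/175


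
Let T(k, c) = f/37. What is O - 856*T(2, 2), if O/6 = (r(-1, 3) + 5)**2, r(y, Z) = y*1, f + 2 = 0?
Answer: 5264/37 ≈ 142.27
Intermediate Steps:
f = -2 (f = -2 + 0 = -2)
r(y, Z) = y
O = 96 (O = 6*(-1 + 5)**2 = 6*4**2 = 6*16 = 96)
T(k, c) = -2/37
O - 856*T(2, 2) = 96 - 856*(-2/37) = 96 + 1712/37 = 5264/37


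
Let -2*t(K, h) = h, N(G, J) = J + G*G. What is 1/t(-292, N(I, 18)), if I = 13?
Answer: -2/187 ≈ -0.010695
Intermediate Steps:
N(G, J) = J + G²
t(K, h) = -h/2
1/t(-292, N(I, 18)) = 1/(-(18 + 13²)/2) = 1/(-(18 + 169)/2) = 1/(-½*187) = 1/(-187/2) = -2/187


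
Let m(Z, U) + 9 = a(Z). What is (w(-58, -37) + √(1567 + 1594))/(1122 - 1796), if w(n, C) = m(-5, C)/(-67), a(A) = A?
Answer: -7/22579 - √3161/674 ≈ -0.083727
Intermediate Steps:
m(Z, U) = -9 + Z
w(n, C) = 14/67 (w(n, C) = (-9 - 5)/(-67) = -14*(-1/67) = 14/67)
(w(-58, -37) + √(1567 + 1594))/(1122 - 1796) = (14/67 + √(1567 + 1594))/(1122 - 1796) = (14/67 + √3161)/(-674) = (14/67 + √3161)*(-1/674) = -7/22579 - √3161/674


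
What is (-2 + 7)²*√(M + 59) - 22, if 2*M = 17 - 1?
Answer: -22 + 25*√67 ≈ 182.63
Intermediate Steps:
M = 8 (M = (17 - 1)/2 = (½)*16 = 8)
(-2 + 7)²*√(M + 59) - 22 = (-2 + 7)²*√(8 + 59) - 22 = 5²*√67 - 22 = 25*√67 - 22 = -22 + 25*√67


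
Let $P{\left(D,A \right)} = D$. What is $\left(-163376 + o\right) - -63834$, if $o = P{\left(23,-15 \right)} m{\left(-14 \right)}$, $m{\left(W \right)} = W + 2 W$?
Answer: $-100508$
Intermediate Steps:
$m{\left(W \right)} = 3 W$
$o = -966$ ($o = 23 \cdot 3 \left(-14\right) = 23 \left(-42\right) = -966$)
$\left(-163376 + o\right) - -63834 = \left(-163376 - 966\right) - -63834 = -164342 + \left(-77590 + 141424\right) = -164342 + 63834 = -100508$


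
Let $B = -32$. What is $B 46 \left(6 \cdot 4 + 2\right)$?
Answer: $-38272$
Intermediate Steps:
$B 46 \left(6 \cdot 4 + 2\right) = \left(-32\right) 46 \left(6 \cdot 4 + 2\right) = - 1472 \left(24 + 2\right) = \left(-1472\right) 26 = -38272$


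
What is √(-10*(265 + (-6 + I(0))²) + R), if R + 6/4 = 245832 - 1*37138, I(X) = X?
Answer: √822730/2 ≈ 453.52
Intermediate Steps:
R = 417385/2 (R = -3/2 + (245832 - 1*37138) = -3/2 + (245832 - 37138) = -3/2 + 208694 = 417385/2 ≈ 2.0869e+5)
√(-10*(265 + (-6 + I(0))²) + R) = √(-10*(265 + (-6 + 0)²) + 417385/2) = √(-10*(265 + (-6)²) + 417385/2) = √(-10*(265 + 36) + 417385/2) = √(-10*301 + 417385/2) = √(-3010 + 417385/2) = √(411365/2) = √822730/2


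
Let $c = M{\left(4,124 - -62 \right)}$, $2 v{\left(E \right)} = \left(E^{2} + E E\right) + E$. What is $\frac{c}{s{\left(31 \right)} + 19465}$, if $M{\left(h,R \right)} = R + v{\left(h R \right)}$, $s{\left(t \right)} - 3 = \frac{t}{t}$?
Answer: $\frac{554094}{19469} \approx 28.46$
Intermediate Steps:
$v{\left(E \right)} = E^{2} + \frac{E}{2}$ ($v{\left(E \right)} = \frac{\left(E^{2} + E E\right) + E}{2} = \frac{\left(E^{2} + E^{2}\right) + E}{2} = \frac{2 E^{2} + E}{2} = \frac{E + 2 E^{2}}{2} = E^{2} + \frac{E}{2}$)
$s{\left(t \right)} = 4$ ($s{\left(t \right)} = 3 + \frac{t}{t} = 3 + 1 = 4$)
$M{\left(h,R \right)} = R + R h \left(\frac{1}{2} + R h\right)$ ($M{\left(h,R \right)} = R + h R \left(\frac{1}{2} + h R\right) = R + R h \left(\frac{1}{2} + R h\right)$)
$c = 554094$ ($c = \frac{\left(124 - -62\right) \left(2 + 4 \left(1 + 2 \left(124 - -62\right) 4\right)\right)}{2} = \frac{\left(124 + 62\right) \left(2 + 4 \left(1 + 2 \left(124 + 62\right) 4\right)\right)}{2} = \frac{1}{2} \cdot 186 \left(2 + 4 \left(1 + 2 \cdot 186 \cdot 4\right)\right) = \frac{1}{2} \cdot 186 \left(2 + 4 \left(1 + 1488\right)\right) = \frac{1}{2} \cdot 186 \left(2 + 4 \cdot 1489\right) = \frac{1}{2} \cdot 186 \left(2 + 5956\right) = \frac{1}{2} \cdot 186 \cdot 5958 = 554094$)
$\frac{c}{s{\left(31 \right)} + 19465} = \frac{554094}{4 + 19465} = \frac{554094}{19469}$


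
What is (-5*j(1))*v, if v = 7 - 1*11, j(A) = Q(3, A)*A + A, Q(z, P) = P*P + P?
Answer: 60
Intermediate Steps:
Q(z, P) = P + P**2 (Q(z, P) = P**2 + P = P + P**2)
j(A) = A + A**2*(1 + A) (j(A) = (A*(1 + A))*A + A = A**2*(1 + A) + A = A + A**2*(1 + A))
v = -4 (v = 7 - 11 = -4)
(-5*j(1))*v = -5*(1 + 1*(1 + 1))*(-4) = -5*(1 + 1*2)*(-4) = -5*(1 + 2)*(-4) = -5*3*(-4) = -15*(-4) = 60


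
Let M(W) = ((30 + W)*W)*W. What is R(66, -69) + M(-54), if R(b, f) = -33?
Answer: -70017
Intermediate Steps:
M(W) = W**2*(30 + W) (M(W) = (W*(30 + W))*W = W**2*(30 + W))
R(66, -69) + M(-54) = -33 + (-54)**2*(30 - 54) = -33 + 2916*(-24) = -33 - 69984 = -70017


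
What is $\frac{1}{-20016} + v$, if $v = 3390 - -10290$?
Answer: $\frac{273818879}{20016} \approx 13680.0$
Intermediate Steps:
$v = 13680$ ($v = 3390 + 10290 = 13680$)
$\frac{1}{-20016} + v = \frac{1}{-20016} + 13680 = - \frac{1}{20016} + 13680 = \frac{273818879}{20016}$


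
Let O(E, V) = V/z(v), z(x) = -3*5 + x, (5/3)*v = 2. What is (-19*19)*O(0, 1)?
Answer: 1805/69 ≈ 26.159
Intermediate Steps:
v = 6/5 (v = (⅗)*2 = 6/5 ≈ 1.2000)
z(x) = -15 + x
O(E, V) = -5*V/69 (O(E, V) = V/(-15 + 6/5) = V/(-69/5) = V*(-5/69) = -5*V/69)
(-19*19)*O(0, 1) = (-19*19)*(-5/69*1) = -361*(-5/69) = 1805/69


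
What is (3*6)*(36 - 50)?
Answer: -252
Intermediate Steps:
(3*6)*(36 - 50) = 18*(-14) = -252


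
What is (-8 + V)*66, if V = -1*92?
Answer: -6600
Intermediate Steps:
V = -92
(-8 + V)*66 = (-8 - 92)*66 = -100*66 = -6600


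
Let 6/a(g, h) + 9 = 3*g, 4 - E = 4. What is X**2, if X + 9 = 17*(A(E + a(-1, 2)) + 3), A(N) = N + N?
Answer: 625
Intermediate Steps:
E = 0 (E = 4 - 1*4 = 4 - 4 = 0)
a(g, h) = 6/(-9 + 3*g)
A(N) = 2*N
X = 25 (X = -9 + 17*(2*(0 + 2/(-3 - 1)) + 3) = -9 + 17*(2*(0 + 2/(-4)) + 3) = -9 + 17*(2*(0 + 2*(-1/4)) + 3) = -9 + 17*(2*(0 - 1/2) + 3) = -9 + 17*(2*(-1/2) + 3) = -9 + 17*(-1 + 3) = -9 + 17*2 = -9 + 34 = 25)
X**2 = 25**2 = 625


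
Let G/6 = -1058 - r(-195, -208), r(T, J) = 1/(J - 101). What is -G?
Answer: 653842/103 ≈ 6348.0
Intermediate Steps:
r(T, J) = 1/(-101 + J)
G = -653842/103 (G = 6*(-1058 - 1/(-101 - 208)) = 6*(-1058 - 1/(-309)) = 6*(-1058 - 1*(-1/309)) = 6*(-1058 + 1/309) = 6*(-326921/309) = -653842/103 ≈ -6348.0)
-G = -1*(-653842/103) = 653842/103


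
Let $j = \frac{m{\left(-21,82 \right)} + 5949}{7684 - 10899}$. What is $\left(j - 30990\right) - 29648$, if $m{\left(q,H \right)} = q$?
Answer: $- \frac{194957098}{3215} \approx -60640.0$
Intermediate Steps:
$j = - \frac{5928}{3215}$ ($j = \frac{-21 + 5949}{7684 - 10899} = \frac{5928}{-3215} = 5928 \left(- \frac{1}{3215}\right) = - \frac{5928}{3215} \approx -1.8439$)
$\left(j - 30990\right) - 29648 = \left(- \frac{5928}{3215} - 30990\right) - 29648 = - \frac{99638778}{3215} - 29648 = - \frac{194957098}{3215}$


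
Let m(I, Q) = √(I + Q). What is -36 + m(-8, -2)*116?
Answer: -36 + 116*I*√10 ≈ -36.0 + 366.82*I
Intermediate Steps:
-36 + m(-8, -2)*116 = -36 + √(-8 - 2)*116 = -36 + √(-10)*116 = -36 + (I*√10)*116 = -36 + 116*I*√10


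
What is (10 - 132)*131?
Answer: -15982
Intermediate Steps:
(10 - 132)*131 = -122*131 = -15982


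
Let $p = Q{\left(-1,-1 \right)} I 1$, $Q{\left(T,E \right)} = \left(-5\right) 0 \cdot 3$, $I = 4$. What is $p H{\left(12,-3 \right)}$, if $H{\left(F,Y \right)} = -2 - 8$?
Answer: $0$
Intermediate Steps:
$H{\left(F,Y \right)} = -10$ ($H{\left(F,Y \right)} = -2 - 8 = -10$)
$Q{\left(T,E \right)} = 0$ ($Q{\left(T,E \right)} = 0 \cdot 3 = 0$)
$p = 0$ ($p = 0 \cdot 4 \cdot 1 = 0 \cdot 1 = 0$)
$p H{\left(12,-3 \right)} = 0 \left(-10\right) = 0$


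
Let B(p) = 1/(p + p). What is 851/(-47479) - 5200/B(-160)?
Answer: 79005055149/47479 ≈ 1.6640e+6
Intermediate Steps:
B(p) = 1/(2*p)
851/(-47479) - 5200/B(-160) = 851/(-47479) - 5200/((½)/(-160)) = 851*(-1/47479) - 5200/((½)*(-1/160)) = -851/47479 - 5200/(-1/320) = -851/47479 - 5200*(-320) = -851/47479 + 1664000 = 79005055149/47479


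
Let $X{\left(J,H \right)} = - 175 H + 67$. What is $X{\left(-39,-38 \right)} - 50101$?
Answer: $-43384$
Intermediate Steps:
$X{\left(J,H \right)} = 67 - 175 H$
$X{\left(-39,-38 \right)} - 50101 = \left(67 - -6650\right) - 50101 = \left(67 + 6650\right) - 50101 = 6717 - 50101 = -43384$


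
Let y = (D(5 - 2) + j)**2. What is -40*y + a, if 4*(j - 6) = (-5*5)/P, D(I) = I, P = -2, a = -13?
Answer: -47149/8 ≈ -5893.6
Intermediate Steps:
j = 73/8 (j = 6 + (-5*5/(-2))/4 = 6 + (-25*(-1/2))/4 = 6 + (1/4)*(25/2) = 6 + 25/8 = 73/8 ≈ 9.1250)
y = 9409/64 (y = ((5 - 2) + 73/8)**2 = (3 + 73/8)**2 = (97/8)**2 = 9409/64 ≈ 147.02)
-40*y + a = -40*9409/64 - 13 = -47045/8 - 13 = -47149/8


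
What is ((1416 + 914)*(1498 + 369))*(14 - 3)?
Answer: 47851210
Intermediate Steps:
((1416 + 914)*(1498 + 369))*(14 - 3) = (2330*1867)*11 = 4350110*11 = 47851210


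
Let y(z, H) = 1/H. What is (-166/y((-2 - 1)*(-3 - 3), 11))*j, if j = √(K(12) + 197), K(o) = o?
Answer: -1826*√209 ≈ -26398.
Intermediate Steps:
j = √209 (j = √(12 + 197) = √209 ≈ 14.457)
(-166/y((-2 - 1)*(-3 - 3), 11))*j = (-166/(1/11))*√209 = (-166/1/11)*√209 = (-166*11)*√209 = -1826*√209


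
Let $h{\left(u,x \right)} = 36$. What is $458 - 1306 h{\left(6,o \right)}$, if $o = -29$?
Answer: $-46558$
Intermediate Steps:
$458 - 1306 h{\left(6,o \right)} = 458 - 47016 = -46558$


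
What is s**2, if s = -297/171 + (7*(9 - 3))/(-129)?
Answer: 2839225/667489 ≈ 4.2536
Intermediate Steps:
s = -1685/817 (s = -297*1/171 + (7*6)*(-1/129) = -33/19 + 42*(-1/129) = -33/19 - 14/43 = -1685/817 ≈ -2.0624)
s**2 = (-1685/817)**2 = 2839225/667489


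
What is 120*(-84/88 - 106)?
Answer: -141180/11 ≈ -12835.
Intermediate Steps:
120*(-84/88 - 106) = 120*(-84*1/88 - 106) = 120*(-21/22 - 106) = 120*(-2353/22) = -141180/11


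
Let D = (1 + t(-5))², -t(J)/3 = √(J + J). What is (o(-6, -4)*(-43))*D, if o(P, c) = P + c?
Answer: -38270 - 2580*I*√10 ≈ -38270.0 - 8158.7*I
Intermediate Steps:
t(J) = -3*√2*√J (t(J) = -3*√(J + J) = -3*√2*√J)
D = (1 - 3*I*√10)² (D = (1 - 3*√2*√(-5))² = (1 - 3*√2*I*√5)² = (1 - 3*I*√10)² ≈ -89.0 - 18.974*I)
(o(-6, -4)*(-43))*D = ((-6 - 4)*(-43))*(1 - 3*I*√10)² = (-10*(-43))*(1 - 3*I*√10)² = 430*(1 - 3*I*√10)²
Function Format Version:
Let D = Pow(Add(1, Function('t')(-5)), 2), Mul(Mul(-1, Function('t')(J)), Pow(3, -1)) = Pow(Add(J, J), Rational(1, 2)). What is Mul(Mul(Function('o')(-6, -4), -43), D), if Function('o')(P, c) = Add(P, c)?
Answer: Add(-38270, Mul(-2580, I, Pow(10, Rational(1, 2)))) ≈ Add(-38270., Mul(-8158.7, I))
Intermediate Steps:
Function('t')(J) = Mul(-3, Pow(2, Rational(1, 2)), Pow(J, Rational(1, 2))) (Function('t')(J) = Mul(-3, Pow(Add(J, J), Rational(1, 2))) = Mul(-3, Pow(Mul(2, J), Rational(1, 2))) = Mul(-3, Mul(Pow(2, Rational(1, 2)), Pow(J, Rational(1, 2)))) = Mul(-3, Pow(2, Rational(1, 2)), Pow(J, Rational(1, 2))))
D = Pow(Add(1, Mul(-3, I, Pow(10, Rational(1, 2)))), 2) (D = Pow(Add(1, Mul(-3, Pow(2, Rational(1, 2)), Pow(-5, Rational(1, 2)))), 2) = Pow(Add(1, Mul(-3, Pow(2, Rational(1, 2)), Mul(I, Pow(5, Rational(1, 2))))), 2) = Pow(Add(1, Mul(-3, I, Pow(10, Rational(1, 2)))), 2) ≈ Add(-89.000, Mul(-18.974, I)))
Mul(Mul(Function('o')(-6, -4), -43), D) = Mul(Mul(Add(-6, -4), -43), Pow(Add(1, Mul(-3, I, Pow(10, Rational(1, 2)))), 2)) = Mul(Mul(-10, -43), Pow(Add(1, Mul(-3, I, Pow(10, Rational(1, 2)))), 2)) = Mul(430, Pow(Add(1, Mul(-3, I, Pow(10, Rational(1, 2)))), 2))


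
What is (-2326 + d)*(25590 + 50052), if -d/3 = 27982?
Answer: -6525786624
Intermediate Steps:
d = -83946 (d = -3*27982 = -83946)
(-2326 + d)*(25590 + 50052) = (-2326 - 83946)*(25590 + 50052) = -86272*75642 = -6525786624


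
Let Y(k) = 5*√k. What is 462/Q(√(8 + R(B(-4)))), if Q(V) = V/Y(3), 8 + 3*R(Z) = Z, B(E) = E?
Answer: 1155*√3 ≈ 2000.5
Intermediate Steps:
R(Z) = -8/3 + Z/3
Q(V) = V*√3/15 (Q(V) = V/((5*√3)) = V*(√3/15) = V*√3/15)
462/Q(√(8 + R(B(-4)))) = 462/((√(8 + (-8/3 + (⅓)*(-4)))*√3/15)) = 462/((√(8 + (-8/3 - 4/3))*√3/15)) = 462/((√(8 - 4)*√3/15)) = 462/((√4*√3/15)) = 462/(((1/15)*2*√3)) = 462/((2*√3/15)) = 462*(5*√3/2) = 1155*√3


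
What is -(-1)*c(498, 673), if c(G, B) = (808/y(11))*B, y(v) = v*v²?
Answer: 543784/1331 ≈ 408.55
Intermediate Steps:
y(v) = v³
c(G, B) = 808*B/1331 (c(G, B) = (808/(11³))*B = (808/1331)*B = (808*(1/1331))*B = 808*B/1331)
-(-1)*c(498, 673) = -(-1)*(808/1331)*673 = -(-1)*543784/1331 = -1*(-543784/1331) = 543784/1331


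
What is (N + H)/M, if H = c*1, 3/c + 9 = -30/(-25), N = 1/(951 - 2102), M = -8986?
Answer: 2884/67228759 ≈ 4.2898e-5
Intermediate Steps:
N = -1/1151 (N = 1/(-1151) = -1/1151 ≈ -0.00086881)
c = -5/13 (c = 3/(-9 - 30/(-25)) = 3/(-9 - 30*(-1/25)) = 3/(-9 + 6/5) = 3/(-39/5) = 3*(-5/39) = -5/13 ≈ -0.38462)
H = -5/13 (H = -5/13*1 = -5/13 ≈ -0.38462)
(N + H)/M = (-1/1151 - 5/13)/(-8986) = -5768/14963*(-1/8986) = 2884/67228759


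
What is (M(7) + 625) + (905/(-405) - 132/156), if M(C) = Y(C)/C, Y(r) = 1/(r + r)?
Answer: 64179391/103194 ≈ 621.93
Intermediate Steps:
Y(r) = 1/(2*r)
M(C) = 1/(2*C²) (M(C) = (1/(2*C))/C = 1/(2*C²))
(M(7) + 625) + (905/(-405) - 132/156) = ((½)/7² + 625) + (905/(-405) - 132/156) = ((½)*(1/49) + 625) + (905*(-1/405) - 132*1/156) = (1/98 + 625) + (-181/81 - 11/13) = 61251/98 - 3244/1053 = 64179391/103194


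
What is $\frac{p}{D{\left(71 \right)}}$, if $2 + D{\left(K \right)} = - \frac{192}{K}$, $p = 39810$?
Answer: $- \frac{1413255}{167} \approx -8462.6$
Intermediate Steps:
$D{\left(K \right)} = -2 - \frac{192}{K}$
$\frac{p}{D{\left(71 \right)}} = \frac{39810}{-2 - \frac{192}{71}} = \frac{39810}{- \frac{334}{71}} = 39810 \left(- \frac{71}{334}\right) = - \frac{1413255}{167}$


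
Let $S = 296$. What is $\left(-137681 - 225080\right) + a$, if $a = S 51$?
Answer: $-347665$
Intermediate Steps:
$a = 15096$ ($a = 296 \cdot 51 = 15096$)
$\left(-137681 - 225080\right) + a = \left(-137681 - 225080\right) + 15096 = -362761 + 15096 = -347665$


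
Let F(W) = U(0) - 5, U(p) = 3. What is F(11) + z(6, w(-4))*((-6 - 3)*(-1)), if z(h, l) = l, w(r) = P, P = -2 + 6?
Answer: 34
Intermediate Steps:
P = 4
w(r) = 4
F(W) = -2 (F(W) = 3 - 5 = -2)
F(11) + z(6, w(-4))*((-6 - 3)*(-1)) = -2 + 4*((-6 - 3)*(-1)) = -2 + 4*(-9*(-1)) = -2 + 4*9 = -2 + 36 = 34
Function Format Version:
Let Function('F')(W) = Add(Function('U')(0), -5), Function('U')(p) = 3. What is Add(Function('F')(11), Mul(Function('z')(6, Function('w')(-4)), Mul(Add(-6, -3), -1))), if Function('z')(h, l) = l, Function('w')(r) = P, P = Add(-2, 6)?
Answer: 34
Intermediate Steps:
P = 4
Function('w')(r) = 4
Function('F')(W) = -2 (Function('F')(W) = Add(3, -5) = -2)
Add(Function('F')(11), Mul(Function('z')(6, Function('w')(-4)), Mul(Add(-6, -3), -1))) = Add(-2, Mul(4, Mul(Add(-6, -3), -1))) = Add(-2, Mul(4, Mul(-9, -1))) = Add(-2, Mul(4, 9)) = Add(-2, 36) = 34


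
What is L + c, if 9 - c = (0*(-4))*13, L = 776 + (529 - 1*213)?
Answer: 1101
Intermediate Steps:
L = 1092 (L = 776 + (529 - 213) = 776 + 316 = 1092)
c = 9 (c = 9 - 0*(-4)*13 = 9 - 0*13 = 9 - 1*0 = 9 + 0 = 9)
L + c = 1092 + 9 = 1101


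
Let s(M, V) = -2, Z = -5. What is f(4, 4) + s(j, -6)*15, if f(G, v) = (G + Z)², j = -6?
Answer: -29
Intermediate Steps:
f(G, v) = (-5 + G)² (f(G, v) = (G - 5)² = (-5 + G)²)
f(4, 4) + s(j, -6)*15 = (-5 + 4)² - 2*15 = (-1)² - 30 = 1 - 30 = -29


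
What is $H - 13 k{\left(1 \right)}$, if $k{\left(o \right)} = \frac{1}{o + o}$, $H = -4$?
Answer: $- \frac{21}{2} \approx -10.5$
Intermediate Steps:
$k{\left(o \right)} = \frac{1}{2 o}$
$H - 13 k{\left(1 \right)} = -4 - 13 \frac{1}{2 \cdot 1} = -4 - 13 \cdot \frac{1}{2} \cdot 1 = -4 - \frac{13}{2} = - \frac{21}{2}$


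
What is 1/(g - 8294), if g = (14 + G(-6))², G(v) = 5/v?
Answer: -36/292343 ≈ -0.00012314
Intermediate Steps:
g = 6241/36 (g = (14 + 5/(-6))² = (14 + 5*(-⅙))² = (14 - ⅚)² = (79/6)² = 6241/36 ≈ 173.36)
1/(g - 8294) = 1/(6241/36 - 8294) = 1/(-292343/36) = -36/292343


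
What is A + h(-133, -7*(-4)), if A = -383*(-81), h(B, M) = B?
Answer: 30890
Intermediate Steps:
A = 31023
A + h(-133, -7*(-4)) = 31023 - 133 = 30890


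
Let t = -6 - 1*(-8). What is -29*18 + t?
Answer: -520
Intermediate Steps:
t = 2 (t = -6 + 8 = 2)
-29*18 + t = -29*18 + 2 = -522 + 2 = -520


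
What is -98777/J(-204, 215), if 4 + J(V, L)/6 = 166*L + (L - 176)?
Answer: -98777/214350 ≈ -0.46082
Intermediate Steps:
J(V, L) = -1080 + 1002*L (J(V, L) = -24 + 6*(166*L + (L - 176)) = -24 + 6*(166*L + (-176 + L)) = -24 + 6*(-176 + 167*L) = -24 + (-1056 + 1002*L) = -1080 + 1002*L)
-98777/J(-204, 215) = -98777/(-1080 + 1002*215) = -98777/(-1080 + 215430) = -98777/214350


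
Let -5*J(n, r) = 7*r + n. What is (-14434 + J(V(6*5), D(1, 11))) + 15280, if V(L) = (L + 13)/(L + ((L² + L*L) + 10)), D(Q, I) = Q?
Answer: 7770277/9200 ≈ 844.60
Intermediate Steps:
V(L) = (13 + L)/(10 + L + 2*L²) (V(L) = (13 + L)/(L + ((L² + L²) + 10)) = (13 + L)/(L + (2*L² + 10)) = (13 + L)/(L + (10 + 2*L²)) = (13 + L)/(10 + L + 2*L²))
J(n, r) = -7*r/5 - n/5 (J(n, r) = -(7*r + n)/5 = -(n + 7*r)/5 = -7*r/5 - n/5)
(-14434 + J(V(6*5), D(1, 11))) + 15280 = (-14434 + (-7/5*1 - (13 + 6*5)/(5*(10 + 6*5 + 2*(6*5)²)))) + 15280 = (-14434 + (-7/5 - (13 + 30)/(5*(10 + 30 + 2*30²)))) + 15280 = (-14434 + (-7/5 - 43/(5*(10 + 30 + 2*900)))) + 15280 = (-14434 + (-7/5 - 43/(5*(10 + 30 + 1800)))) + 15280 = (-14434 + (-7/5 - 43/(5*1840))) + 15280 = (-14434 + (-7/5 - 43/9200)) + 15280 = (-14434 - 12923/9200) + 15280 = -132805723/9200 + 15280 = 7770277/9200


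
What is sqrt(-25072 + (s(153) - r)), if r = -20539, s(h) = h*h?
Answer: 22*sqrt(39) ≈ 137.39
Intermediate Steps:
s(h) = h**2
sqrt(-25072 + (s(153) - r)) = sqrt(-25072 + (153**2 - 1*(-20539))) = sqrt(-25072 + (23409 + 20539)) = sqrt(-25072 + 43948) = sqrt(18876) = 22*sqrt(39)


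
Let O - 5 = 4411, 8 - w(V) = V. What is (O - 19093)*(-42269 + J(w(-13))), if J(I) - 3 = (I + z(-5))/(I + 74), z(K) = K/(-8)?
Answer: 471454403199/760 ≈ 6.2034e+8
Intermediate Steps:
w(V) = 8 - V
z(K) = -K/8 (z(K) = K*(-⅛) = -K/8)
O = 4416 (O = 5 + 4411 = 4416)
J(I) = 3 + (5/8 + I)/(74 + I) (J(I) = 3 + (I - ⅛*(-5))/(I + 74) = 3 + (I + 5/8)/(74 + I) = 3 + (5/8 + I)/(74 + I))
(O - 19093)*(-42269 + J(w(-13))) = (4416 - 19093)*(-42269 + (1781 + 32*(8 - 1*(-13)))/(8*(74 + (8 - 1*(-13))))) = -14677*(-42269 + (1781 + 32*(8 + 13))/(8*(74 + (8 + 13)))) = -14677*(-42269 + (1781 + 32*21)/(8*(74 + 21))) = -14677*(-42269 + (⅛)*(1781 + 672)/95) = -14677*(-42269 + (⅛)*(1/95)*2453) = -14677*(-42269 + 2453/760) = -14677*(-32121987/760) = 471454403199/760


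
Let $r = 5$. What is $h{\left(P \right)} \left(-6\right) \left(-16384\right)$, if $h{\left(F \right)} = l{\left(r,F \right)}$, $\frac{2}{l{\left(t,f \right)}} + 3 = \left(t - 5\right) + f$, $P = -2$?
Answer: $- \frac{196608}{5} \approx -39322.0$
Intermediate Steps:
$l{\left(t,f \right)} = \frac{2}{-8 + f + t}$ ($l{\left(t,f \right)} = \frac{2}{-3 + \left(\left(t - 5\right) + f\right)} = \frac{2}{-3 + \left(\left(-5 + t\right) + f\right)} = \frac{2}{-3 + \left(-5 + f + t\right)} = \frac{2}{-8 + f + t}$)
$h{\left(F \right)} = \frac{2}{-3 + F}$ ($h{\left(F \right)} = \frac{2}{-8 + F + 5} = \frac{2}{-3 + F}$)
$h{\left(P \right)} \left(-6\right) \left(-16384\right) = \frac{2}{-3 - 2} \left(-6\right) \left(-16384\right) = \frac{2}{-5} \left(-6\right) \left(-16384\right) = 2 \left(- \frac{1}{5}\right) \left(-6\right) \left(-16384\right) = \left(- \frac{2}{5}\right) \left(-6\right) \left(-16384\right) = \frac{12}{5} \left(-16384\right) = - \frac{196608}{5}$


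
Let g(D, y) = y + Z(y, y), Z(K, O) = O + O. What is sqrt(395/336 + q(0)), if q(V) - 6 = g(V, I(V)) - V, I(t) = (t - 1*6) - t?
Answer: I*sqrt(76377)/84 ≈ 3.29*I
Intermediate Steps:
Z(K, O) = 2*O
I(t) = -6 (I(t) = (t - 6) - t = (-6 + t) - t = -6)
g(D, y) = 3*y (g(D, y) = y + 2*y = 3*y)
q(V) = -12 - V (q(V) = 6 + (3*(-6) - V) = 6 + (-18 - V) = -12 - V)
sqrt(395/336 + q(0)) = sqrt(395/336 + (-12 - 1*0)) = sqrt(395*(1/336) + (-12 + 0)) = sqrt(395/336 - 12) = sqrt(-3637/336) = I*sqrt(76377)/84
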